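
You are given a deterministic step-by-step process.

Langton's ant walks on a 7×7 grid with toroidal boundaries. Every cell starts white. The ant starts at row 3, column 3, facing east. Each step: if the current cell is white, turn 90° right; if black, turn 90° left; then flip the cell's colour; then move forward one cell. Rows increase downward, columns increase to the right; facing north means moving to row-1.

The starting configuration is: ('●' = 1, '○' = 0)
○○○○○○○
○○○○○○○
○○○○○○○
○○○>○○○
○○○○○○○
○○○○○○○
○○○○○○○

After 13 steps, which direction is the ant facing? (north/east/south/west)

t=0: ○○○○○○○
○○○○○○○
○○○○○○○
○○○>○○○
○○○○○○○
○○○○○○○
○○○○○○○
t=1: ○○○○○○○
○○○○○○○
○○○○○○○
○○○●○○○
○○○v○○○
○○○○○○○
○○○○○○○
t=2: ○○○○○○○
○○○○○○○
○○○○○○○
○○○●○○○
○○<●○○○
○○○○○○○
○○○○○○○
t=3: ○○○○○○○
○○○○○○○
○○○○○○○
○○^●○○○
○○●●○○○
○○○○○○○
○○○○○○○
t=4: ○○○○○○○
○○○○○○○
○○○○○○○
○○●>○○○
○○●●○○○
○○○○○○○
○○○○○○○
t=5: ○○○○○○○
○○○○○○○
○○○^○○○
○○●○○○○
○○●●○○○
○○○○○○○
○○○○○○○
t=6: ○○○○○○○
○○○○○○○
○○○●>○○
○○●○○○○
○○●●○○○
○○○○○○○
○○○○○○○
t=7: ○○○○○○○
○○○○○○○
○○○●●○○
○○●○v○○
○○●●○○○
○○○○○○○
○○○○○○○
t=8: ○○○○○○○
○○○○○○○
○○○●●○○
○○●<●○○
○○●●○○○
○○○○○○○
○○○○○○○
t=9: ○○○○○○○
○○○○○○○
○○○^●○○
○○●●●○○
○○●●○○○
○○○○○○○
○○○○○○○
t=10: ○○○○○○○
○○○○○○○
○○<○●○○
○○●●●○○
○○●●○○○
○○○○○○○
○○○○○○○
t=11: ○○○○○○○
○○^○○○○
○○●○●○○
○○●●●○○
○○●●○○○
○○○○○○○
○○○○○○○
t=12: ○○○○○○○
○○●>○○○
○○●○●○○
○○●●●○○
○○●●○○○
○○○○○○○
○○○○○○○
t=13: ○○○○○○○
○○●●○○○
○○●v●○○
○○●●●○○
○○●●○○○
○○○○○○○
○○○○○○○

south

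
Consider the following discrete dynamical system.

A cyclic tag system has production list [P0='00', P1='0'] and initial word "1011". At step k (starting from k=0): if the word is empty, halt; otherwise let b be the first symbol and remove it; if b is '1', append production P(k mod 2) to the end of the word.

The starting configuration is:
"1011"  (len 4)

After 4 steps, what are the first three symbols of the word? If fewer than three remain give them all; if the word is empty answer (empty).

000

0) "1011"  (len 4)
1) "01100"  (len 5)
2) "1100"  (len 4)
3) "10000"  (len 5)
4) "00000"  (len 5)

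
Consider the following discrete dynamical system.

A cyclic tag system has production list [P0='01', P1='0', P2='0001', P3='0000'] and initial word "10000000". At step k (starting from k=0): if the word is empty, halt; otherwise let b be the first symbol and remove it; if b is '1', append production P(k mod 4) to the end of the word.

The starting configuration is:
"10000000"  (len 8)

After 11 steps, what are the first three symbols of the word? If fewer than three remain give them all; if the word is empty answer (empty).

t=0: "10000000"  (len 8)
t=1: "000000001"  (len 9)
t=2: "00000001"  (len 8)
t=3: "0000001"  (len 7)
t=4: "000001"  (len 6)
t=5: "00001"  (len 5)
t=6: "0001"  (len 4)
t=7: "001"  (len 3)
t=8: "01"  (len 2)
t=9: "1"  (len 1)
t=10: "0"  (len 1)
t=11: (halted — word empty)

(empty)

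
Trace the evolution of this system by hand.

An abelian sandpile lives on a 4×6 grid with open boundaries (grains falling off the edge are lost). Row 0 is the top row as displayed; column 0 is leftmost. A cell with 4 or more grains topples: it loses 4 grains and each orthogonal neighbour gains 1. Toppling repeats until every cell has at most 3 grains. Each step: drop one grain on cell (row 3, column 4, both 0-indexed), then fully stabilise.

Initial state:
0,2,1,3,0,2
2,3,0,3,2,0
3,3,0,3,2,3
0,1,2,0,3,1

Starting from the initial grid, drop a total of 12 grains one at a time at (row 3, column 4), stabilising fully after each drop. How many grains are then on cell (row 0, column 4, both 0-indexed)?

2

[0] 0,2,1,3,0,2
2,3,0,3,2,0
3,3,0,3,2,3
0,1,2,0,3,1
[1] 0,2,1,3,0,2
2,3,0,3,2,0
3,3,0,3,3,3
0,1,2,1,0,2
[2] 0,2,1,3,0,2
2,3,0,3,2,0
3,3,0,3,3,3
0,1,2,1,1,2
[3] 0,2,1,3,0,2
2,3,0,3,2,0
3,3,0,3,3,3
0,1,2,1,2,2
[4] 0,2,1,3,0,2
2,3,0,3,2,0
3,3,0,3,3,3
0,1,2,1,3,2
[5] 0,2,2,0,2,2
2,3,1,2,0,2
3,3,1,1,3,1
0,1,2,3,2,0
[6] 0,2,2,0,2,2
2,3,1,2,0,2
3,3,1,1,3,1
0,1,2,3,3,0
[7] 0,2,2,0,2,2
2,3,1,2,1,2
3,3,1,3,0,2
0,1,3,0,2,1
[8] 0,2,2,0,2,2
2,3,1,2,1,2
3,3,1,3,0,2
0,1,3,0,3,1
[9] 0,2,2,0,2,2
2,3,1,2,1,2
3,3,1,3,1,2
0,1,3,1,0,2
[10] 0,2,2,0,2,2
2,3,1,2,1,2
3,3,1,3,1,2
0,1,3,1,1,2
[11] 0,2,2,0,2,2
2,3,1,2,1,2
3,3,1,3,1,2
0,1,3,1,2,2
[12] 0,2,2,0,2,2
2,3,1,2,1,2
3,3,1,3,1,2
0,1,3,1,3,2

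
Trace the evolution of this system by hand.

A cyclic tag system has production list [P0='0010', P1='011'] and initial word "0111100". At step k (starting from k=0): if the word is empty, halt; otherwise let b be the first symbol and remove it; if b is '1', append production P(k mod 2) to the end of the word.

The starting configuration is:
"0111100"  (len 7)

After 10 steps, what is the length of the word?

18

step 0: "0111100"  (len 7)
step 1: "111100"  (len 6)
step 2: "11100011"  (len 8)
step 3: "11000110010"  (len 11)
step 4: "1000110010011"  (len 13)
step 5: "0001100100110010"  (len 16)
step 6: "001100100110010"  (len 15)
step 7: "01100100110010"  (len 14)
step 8: "1100100110010"  (len 13)
step 9: "1001001100100010"  (len 16)
step 10: "001001100100010011"  (len 18)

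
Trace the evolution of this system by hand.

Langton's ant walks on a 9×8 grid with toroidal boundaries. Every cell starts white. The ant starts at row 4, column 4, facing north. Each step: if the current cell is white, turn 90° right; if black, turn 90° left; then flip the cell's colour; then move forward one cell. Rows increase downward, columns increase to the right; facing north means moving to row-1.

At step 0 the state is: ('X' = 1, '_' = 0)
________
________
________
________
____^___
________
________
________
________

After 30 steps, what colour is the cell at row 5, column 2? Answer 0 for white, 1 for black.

0) ________
________
________
________
____^___
________
________
________
________
1) ________
________
________
________
____X>__
________
________
________
________
2) ________
________
________
________
____XX__
_____v__
________
________
________
3) ________
________
________
________
____XX__
____<X__
________
________
________
4) ________
________
________
________
____^X__
____XX__
________
________
________
5) ________
________
________
________
___<_X__
____XX__
________
________
________
6) ________
________
________
___^____
___X_X__
____XX__
________
________
________
7) ________
________
________
___X>___
___X_X__
____XX__
________
________
________
8) ________
________
________
___XX___
___XvX__
____XX__
________
________
________
9) ________
________
________
___XX___
___<XX__
____XX__
________
________
________
10) ________
________
________
___XX___
____XX__
___vXX__
________
________
________
11) ________
________
________
___XX___
____XX__
__<XXX__
________
________
________
12) ________
________
________
___XX___
__^_XX__
__XXXX__
________
________
________
13) ________
________
________
___XX___
__X>XX__
__XXXX__
________
________
________
14) ________
________
________
___XX___
__XXXX__
__XvXX__
________
________
________
15) ________
________
________
___XX___
__XXXX__
__X_>X__
________
________
________
16) ________
________
________
___XX___
__XX^X__
__X__X__
________
________
________
17) ________
________
________
___XX___
__X<_X__
__X__X__
________
________
________
18) ________
________
________
___XX___
__X__X__
__Xv_X__
________
________
________
19) ________
________
________
___XX___
__X__X__
__<X_X__
________
________
________
20) ________
________
________
___XX___
__X__X__
___X_X__
__v_____
________
________
21) ________
________
________
___XX___
__X__X__
___X_X__
_<X_____
________
________
22) ________
________
________
___XX___
__X__X__
_^_X_X__
_XX_____
________
________
23) ________
________
________
___XX___
__X__X__
_X>X_X__
_XX_____
________
________
24) ________
________
________
___XX___
__X__X__
_XXX_X__
_Xv_____
________
________
25) ________
________
________
___XX___
__X__X__
_XXX_X__
_X_>____
________
________
26) ________
________
________
___XX___
__X__X__
_XXX_X__
_X_X____
___v____
________
27) ________
________
________
___XX___
__X__X__
_XXX_X__
_X_X____
__<X____
________
28) ________
________
________
___XX___
__X__X__
_XXX_X__
_X^X____
__XX____
________
29) ________
________
________
___XX___
__X__X__
_XXX_X__
_XX>____
__XX____
________
30) ________
________
________
___XX___
__X__X__
_XX^_X__
_XX_____
__XX____
________

1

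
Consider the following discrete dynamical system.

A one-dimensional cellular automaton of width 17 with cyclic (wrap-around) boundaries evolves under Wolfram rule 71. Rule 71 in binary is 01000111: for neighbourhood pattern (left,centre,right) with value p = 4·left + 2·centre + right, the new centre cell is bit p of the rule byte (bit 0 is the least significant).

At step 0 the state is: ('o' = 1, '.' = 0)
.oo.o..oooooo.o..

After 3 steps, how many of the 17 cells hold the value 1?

7

step 0: .oo.o..oooooo.o..
step 1: o.o.o.o.....o.o.o
step 2: o.o.o.o.ooooo.o..
step 3: o.o.o.o.....o.o.o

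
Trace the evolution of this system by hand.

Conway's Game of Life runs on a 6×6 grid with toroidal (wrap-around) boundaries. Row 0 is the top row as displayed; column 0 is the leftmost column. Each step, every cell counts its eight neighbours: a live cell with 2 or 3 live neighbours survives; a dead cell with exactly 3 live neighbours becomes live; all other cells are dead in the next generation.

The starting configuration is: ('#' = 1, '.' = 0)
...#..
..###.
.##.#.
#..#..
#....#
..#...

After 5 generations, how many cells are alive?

1

k=0  ...#..
..###.
.##.#.
#..#..
#....#
..#...
k=1  ....#.
.#..#.
.#..##
#.###.
##...#
......
k=2  ......
#..##.
.#....
..##..
######
#....#
k=3  #...#.
......
.#..#.
.....#
......
..##..
k=4  ...#..
.....#
......
......
......
...#..
k=5  ....#.
......
......
......
......
......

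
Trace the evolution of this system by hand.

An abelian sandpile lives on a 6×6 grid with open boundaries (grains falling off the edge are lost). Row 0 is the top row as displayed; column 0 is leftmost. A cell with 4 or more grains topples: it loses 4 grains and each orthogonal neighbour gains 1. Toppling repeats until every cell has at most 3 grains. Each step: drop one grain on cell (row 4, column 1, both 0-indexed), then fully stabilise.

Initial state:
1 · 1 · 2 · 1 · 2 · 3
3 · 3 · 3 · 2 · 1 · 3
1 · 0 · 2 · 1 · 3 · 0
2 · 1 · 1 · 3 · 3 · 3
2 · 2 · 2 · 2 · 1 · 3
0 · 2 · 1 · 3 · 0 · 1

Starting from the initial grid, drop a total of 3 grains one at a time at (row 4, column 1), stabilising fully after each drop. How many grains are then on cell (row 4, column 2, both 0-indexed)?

0) 1 · 1 · 2 · 1 · 2 · 3
3 · 3 · 3 · 2 · 1 · 3
1 · 0 · 2 · 1 · 3 · 0
2 · 1 · 1 · 3 · 3 · 3
2 · 2 · 2 · 2 · 1 · 3
0 · 2 · 1 · 3 · 0 · 1
1) 1 · 1 · 2 · 1 · 2 · 3
3 · 3 · 3 · 2 · 1 · 3
1 · 0 · 2 · 1 · 3 · 0
2 · 1 · 1 · 3 · 3 · 3
2 · 3 · 2 · 2 · 1 · 3
0 · 2 · 1 · 3 · 0 · 1
2) 1 · 1 · 2 · 1 · 2 · 3
3 · 3 · 3 · 2 · 1 · 3
1 · 0 · 2 · 1 · 3 · 0
2 · 2 · 1 · 3 · 3 · 3
3 · 0 · 3 · 2 · 1 · 3
0 · 3 · 1 · 3 · 0 · 1
3) 1 · 1 · 2 · 1 · 2 · 3
3 · 3 · 3 · 2 · 1 · 3
1 · 0 · 2 · 1 · 3 · 0
2 · 2 · 1 · 3 · 3 · 3
3 · 1 · 3 · 2 · 1 · 3
0 · 3 · 1 · 3 · 0 · 1

3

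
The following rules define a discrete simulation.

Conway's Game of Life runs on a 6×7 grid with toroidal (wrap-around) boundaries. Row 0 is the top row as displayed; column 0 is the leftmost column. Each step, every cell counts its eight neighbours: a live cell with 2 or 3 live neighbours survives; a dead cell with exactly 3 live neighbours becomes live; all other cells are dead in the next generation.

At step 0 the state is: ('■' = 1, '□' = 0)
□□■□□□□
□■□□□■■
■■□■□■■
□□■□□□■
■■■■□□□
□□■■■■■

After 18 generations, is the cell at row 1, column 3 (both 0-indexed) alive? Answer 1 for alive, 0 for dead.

0

gen 0: □□■□□□□
□■□□□■■
■■□■□■■
□□■□□□■
■■■■□□□
□□■■■■■
gen 1: ■■■□□□□
□■□□■■□
□■□□■□□
□□□□■■□
■□□□□□□
■□□□■■■
gen 2: □□■■□□□
□□□■■■□
□□□■□□□
□□□□■■□
■□□□□□□
□□□□□■□
gen 3: □□■■□■□
□□□□□□□
□□□■□□□
□□□□■□□
□□□□■■■
□□□□□□□
gen 4: □□□□□□□
□□■■■□□
□□□□□□□
□□□■■□□
□□□□■■□
□□□■□□■
gen 5: □□■□■□□
□□□■□□□
□□■□□□□
□□□■■■□
□□□□□■□
□□□□■■□
gen 6: □□□□■■□
□□■■□□□
□□■□□□□
□□□■■■□
□□□■□□■
□□□■■■□
gen 7: □□■□□■□
□□■■■□□
□□■□□□□
□□■■■■□
□□■□□□■
□□□■□□■
gen 8: □□■□□■□
□■■□■□□
□■□□□■□
□■■□■■□
□□■□□□■
□□■■□■■
gen 9: □□□□□■■
□■■■■■□
■□□□□■□
■■■■■■■
■□□□□□■
□■■■■■■
gen 10: □□□□□□□
■■■■□□□
□□□□□□□
□□■■■□□
□□□□□□□
□■■■■□□
gen 11: ■□□□■□□
□■■□□□□
□□□□■□□
□□□■□□□
□■□□□□□
□□■■□□□
gen 12: □□□□□□□
□■□■□□□
□□■■□□□
□□□□□□□
□□□■□□□
□■■■□□□
gen 13: □■□■□□□
□□□■□□□
□□■■□□□
□□■■□□□
□□□■□□□
□□■■□□□
gen 14: □□□■■□□
□□□■■□□
□□□□■□□
□□□□■□□
□□□□■□□
□□□■■□□
gen 15: □□■□□■□
□□□□□■□
□□□□■■□
□□□■■■□
□□□□■■□
□□□□□■□
gen 16: □□□□■■■
□□□□□■■
□□□■□□■
□□□■□□■
□□□■□□■
□□□□□■■
gen 17: ■□□□■□□
■□□□□□□
■□□□■□■
■□■■■■■
■□□□■□■
■□□□□□□
gen 18: ■■□□□□■
■■□□□■□
□□□□■□□
□□□□□□□
□□□□■□□
■■□□□■□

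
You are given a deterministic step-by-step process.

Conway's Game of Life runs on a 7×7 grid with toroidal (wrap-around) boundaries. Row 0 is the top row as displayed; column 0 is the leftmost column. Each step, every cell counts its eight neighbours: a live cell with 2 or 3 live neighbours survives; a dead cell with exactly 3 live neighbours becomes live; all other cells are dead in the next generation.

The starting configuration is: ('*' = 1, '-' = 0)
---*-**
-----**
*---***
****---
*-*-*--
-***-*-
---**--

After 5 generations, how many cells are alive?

5

t=0: ---*-**
-----**
*---***
****---
*-*-*--
-***-*-
---**--
t=1: ---*--*
-------
--***--
--*----
*---*-*
-*---*-
------*
t=2: -------
--*-*--
--**---
-**-**-
**---**
-----*-
*----**
t=3: -----**
--*----
-----*-
----**-
***----
-*--*--
-----**
t=4: -----**
-----**
----**-
-*--***
******-
-**--**
*---*-*
t=5: ----*--
-------
*------
-*-----
-------
-------
-*--*--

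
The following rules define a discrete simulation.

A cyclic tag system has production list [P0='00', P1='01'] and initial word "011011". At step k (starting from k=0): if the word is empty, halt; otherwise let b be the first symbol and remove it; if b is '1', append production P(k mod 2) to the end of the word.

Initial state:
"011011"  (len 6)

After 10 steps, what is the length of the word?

6

k=0  "011011"  (len 6)
k=1  "11011"  (len 5)
k=2  "101101"  (len 6)
k=3  "0110100"  (len 7)
k=4  "110100"  (len 6)
k=5  "1010000"  (len 7)
k=6  "01000001"  (len 8)
k=7  "1000001"  (len 7)
k=8  "00000101"  (len 8)
k=9  "0000101"  (len 7)
k=10  "000101"  (len 6)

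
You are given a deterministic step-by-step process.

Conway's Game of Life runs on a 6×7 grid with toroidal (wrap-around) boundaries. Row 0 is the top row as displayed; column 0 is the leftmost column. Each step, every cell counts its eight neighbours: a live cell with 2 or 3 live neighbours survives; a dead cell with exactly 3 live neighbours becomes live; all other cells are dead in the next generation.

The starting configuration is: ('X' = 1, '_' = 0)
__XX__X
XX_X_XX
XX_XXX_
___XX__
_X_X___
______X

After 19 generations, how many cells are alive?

17

0) __XX__X
XX_X_XX
XX_XXX_
___XX__
_X_X___
______X
1) _XXXX__
_______
_X_____
XX___X_
__XXX__
X__X___
2) _XXXX__
_X_X___
XX_____
XX_XX__
X_XXX_X
_______
3) _X_XX__
___XX__
___XX__
____XX_
X_X_XXX
X____X_
4) __XX_X_
_____X_
_______
_______
XX_X___
X_X____
5) _XXXX_X
____X__
_______
_______
XXX____
X___X_X
6) _XX_X_X
__X_XX_
_______
_X_____
XX____X
____X_X
7) XXX_X_X
_XX_XX_
_______
_X_____
_X___XX
__XX__X
8) ____X_X
__X_XXX
_XX____
X______
_X___XX
___XX__
9) ______X
XXX_X_X
XXXX_XX
X_X___X
X___XXX
X__XX_X
10) __X_X__
____X__
____X__
__X____
____X__
___XX__
11) ____XX_
____XX_
___X___
___X___
____X__
____XX_
12) ___X__X
___X_X_
___X___
___XX__
___XXX_
___X___
13) __XX___
__XX___
__XX___
__X__X_
__X__X_
__XX_X_
14) _X_____
_X__X__
_X__X__
_XX_X__
_XX__XX
_X_____
15) XXX____
XXX____
XX__XX_
____X__
___X_X_
_X_____
16) _______
___X___
X_XXXXX
___X__X
____X__
XX_____
17) _______
__XX_XX
X_X__XX
X_X___X
X______
_______
18) _______
XXXXXX_
__X_X__
_____X_
XX____X
_______
19) _XXXX__
_XX_XX_
__X___X
XX___XX
X_____X
X______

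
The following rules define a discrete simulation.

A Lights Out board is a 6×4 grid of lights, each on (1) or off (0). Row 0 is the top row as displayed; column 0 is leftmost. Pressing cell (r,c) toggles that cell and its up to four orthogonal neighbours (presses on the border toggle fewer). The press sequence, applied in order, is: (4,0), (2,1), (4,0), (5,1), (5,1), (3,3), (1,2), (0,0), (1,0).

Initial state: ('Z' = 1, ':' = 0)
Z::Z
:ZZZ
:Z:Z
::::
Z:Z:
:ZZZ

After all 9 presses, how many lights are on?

t=0: Z::Z
:ZZZ
:Z:Z
::::
Z:Z:
:ZZZ
t=1: Z::Z
:ZZZ
:Z:Z
Z:::
:ZZ:
ZZZZ
t=2: Z::Z
::ZZ
Z:ZZ
ZZ::
:ZZ:
ZZZZ
t=3: Z::Z
::ZZ
Z:ZZ
:Z::
Z:Z:
:ZZZ
t=4: Z::Z
::ZZ
Z:ZZ
:Z::
ZZZ:
Z::Z
t=5: Z::Z
::ZZ
Z:ZZ
:Z::
Z:Z:
:ZZZ
t=6: Z::Z
::ZZ
Z:Z:
:ZZZ
Z:ZZ
:ZZZ
t=7: Z:ZZ
:Z::
Z:::
:ZZZ
Z:ZZ
:ZZZ
t=8: :ZZZ
ZZ::
Z:::
:ZZZ
Z:ZZ
:ZZZ
t=9: ZZZZ
::::
::::
:ZZZ
Z:ZZ
:ZZZ

13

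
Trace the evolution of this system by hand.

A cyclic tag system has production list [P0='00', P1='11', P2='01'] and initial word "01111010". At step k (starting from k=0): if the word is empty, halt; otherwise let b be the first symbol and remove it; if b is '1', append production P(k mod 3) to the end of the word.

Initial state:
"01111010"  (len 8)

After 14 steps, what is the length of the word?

10

k=0  "01111010"  (len 8)
k=1  "1111010"  (len 7)
k=2  "11101011"  (len 8)
k=3  "110101101"  (len 9)
k=4  "1010110100"  (len 10)
k=5  "01011010011"  (len 11)
k=6  "1011010011"  (len 10)
k=7  "01101001100"  (len 11)
k=8  "1101001100"  (len 10)
k=9  "10100110001"  (len 11)
k=10  "010011000100"  (len 12)
k=11  "10011000100"  (len 11)
k=12  "001100010001"  (len 12)
k=13  "01100010001"  (len 11)
k=14  "1100010001"  (len 10)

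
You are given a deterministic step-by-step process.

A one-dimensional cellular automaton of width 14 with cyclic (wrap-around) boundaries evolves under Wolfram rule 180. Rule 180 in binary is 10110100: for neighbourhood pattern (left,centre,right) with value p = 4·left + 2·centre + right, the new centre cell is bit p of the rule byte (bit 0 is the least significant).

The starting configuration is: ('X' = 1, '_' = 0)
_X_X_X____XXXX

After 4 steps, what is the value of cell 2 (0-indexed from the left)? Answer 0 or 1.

[0] _X_X_X____XXXX
[1] XXXXXXX____XX_
[2] _XXXXX_X_____X
[3] X_XXX_XXX____X
[4] _X_X_X_X_X____

0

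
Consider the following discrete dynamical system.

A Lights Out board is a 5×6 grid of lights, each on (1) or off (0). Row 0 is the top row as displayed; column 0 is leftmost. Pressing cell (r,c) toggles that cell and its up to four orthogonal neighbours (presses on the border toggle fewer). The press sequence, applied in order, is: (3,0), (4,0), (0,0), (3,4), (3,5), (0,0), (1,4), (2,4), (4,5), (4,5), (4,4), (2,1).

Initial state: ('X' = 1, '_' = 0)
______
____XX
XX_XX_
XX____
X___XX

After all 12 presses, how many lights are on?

14

step 0: ______
____XX
XX_XX_
XX____
X___XX
step 1: ______
____XX
_X_XX_
______
____XX
step 2: ______
____XX
_X_XX_
X_____
XX__XX
step 3: XX____
X___XX
_X_XX_
X_____
XX__XX
step 4: XX____
X___XX
_X_X__
X__XXX
XX___X
step 5: XX____
X___XX
_X_X_X
X__X__
XX____
step 6: ______
____XX
_X_X_X
X__X__
XX____
step 7: ____X_
___X__
_X_XXX
X__X__
XX____
step 8: ____X_
___XX_
_X____
X__XX_
XX____
step 9: ____X_
___XX_
_X____
X__XXX
XX__XX
step 10: ____X_
___XX_
_X____
X__XX_
XX____
step 11: ____X_
___XX_
_X____
X__X__
XX_XXX
step 12: ____X_
_X_XX_
X_X___
XX_X__
XX_XXX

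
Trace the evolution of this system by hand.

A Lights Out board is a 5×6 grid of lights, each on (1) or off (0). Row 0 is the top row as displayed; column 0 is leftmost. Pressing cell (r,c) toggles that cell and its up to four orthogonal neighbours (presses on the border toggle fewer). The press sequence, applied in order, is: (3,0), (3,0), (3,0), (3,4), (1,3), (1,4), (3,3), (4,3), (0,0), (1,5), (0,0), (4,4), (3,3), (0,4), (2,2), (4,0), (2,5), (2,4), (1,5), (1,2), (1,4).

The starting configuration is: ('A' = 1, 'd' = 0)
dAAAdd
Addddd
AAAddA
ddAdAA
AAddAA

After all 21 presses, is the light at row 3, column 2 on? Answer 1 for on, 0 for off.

0

[0] dAAAdd
Addddd
AAAddA
ddAdAA
AAddAA
[1] dAAAdd
Addddd
dAAddA
AAAdAA
dAddAA
[2] dAAAdd
Addddd
AAAddA
ddAdAA
AAddAA
[3] dAAAdd
Addddd
dAAddA
AAAdAA
dAddAA
[4] dAAAdd
Addddd
dAAdAA
AAAAdd
dAdddA
[5] dAAddd
AdAAAd
dAAAAA
AAAAdd
dAdddA
[6] dAAdAd
AdAddA
dAAAdA
AAAAdd
dAdddA
[7] dAAdAd
AdAddA
dAAddA
AAddAd
dAdAdA
[8] dAAdAd
AdAddA
dAAddA
AAdAAd
dAAdAA
[9] AdAdAd
ddAddA
dAAddA
AAdAAd
dAAdAA
[10] AdAdAA
ddAdAd
dAAddd
AAdAAd
dAAdAA
[11] dAAdAA
AdAdAd
dAAddd
AAdAAd
dAAdAA
[12] dAAdAA
AdAdAd
dAAddd
AAdAdd
dAAAdd
[13] dAAdAA
AdAdAd
dAAAdd
AAAdAd
dAAddd
[14] dAAAdd
AdAddd
dAAAdd
AAAdAd
dAAddd
[15] dAAAdd
Addddd
dddddd
AAddAd
dAAddd
[16] dAAAdd
Addddd
dddddd
dAddAd
AdAddd
[17] dAAAdd
AddddA
ddddAA
dAddAA
AdAddd
[18] dAAAdd
AdddAA
dddAdd
dAdddA
AdAddd
[19] dAAAdA
Addddd
dddAdA
dAdddA
AdAddd
[20] dAdAdA
AAAAdd
ddAAdA
dAdddA
AdAddd
[21] dAdAAA
AAAdAA
ddAAAA
dAdddA
AdAddd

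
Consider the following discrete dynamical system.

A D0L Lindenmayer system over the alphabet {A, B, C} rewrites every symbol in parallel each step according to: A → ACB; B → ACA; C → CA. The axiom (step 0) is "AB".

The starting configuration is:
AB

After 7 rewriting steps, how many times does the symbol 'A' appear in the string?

883

[0] AB
[1] ACBACA
[2] ACBCAACAACBCAACB
[3] ACBCAACACAACBACBCAACBACBCAACACAACBACBCAACA
[4] ACBCAACACAACBACBCAACBCAACBACBCAACAACBCAACACAACBACBCAACAACBCAACACAACBACBCAACBCAACBACBCAACAACBCAACACAACBACBCAACB
[5] ACBCAACACAACBACBCAACBCAACBACBCAACAACBCAACACAACBACBCAACACAA…ACBACBCAACACAACBACBCAACBCAACBACBCAACAACBCAACACAACBACBCAACA  (len 288)
[6] ACBCAACACAACBACBCAACBCAACBACBCAACAACBCAACACAACBACBCAACACAA…ACBACBCAACACAACBACBCAACBCAACBACBCAACAACBCAACACAACBACBCAACB  (len 754)
[7] ACBCAACACAACBACBCAACBCAACBACBCAACAACBCAACACAACBACBCAACACAA…ACBACBCAACACAACBACBCAACBCAACBACBCAACAACBCAACACAACBACBCAACA  (len 1974)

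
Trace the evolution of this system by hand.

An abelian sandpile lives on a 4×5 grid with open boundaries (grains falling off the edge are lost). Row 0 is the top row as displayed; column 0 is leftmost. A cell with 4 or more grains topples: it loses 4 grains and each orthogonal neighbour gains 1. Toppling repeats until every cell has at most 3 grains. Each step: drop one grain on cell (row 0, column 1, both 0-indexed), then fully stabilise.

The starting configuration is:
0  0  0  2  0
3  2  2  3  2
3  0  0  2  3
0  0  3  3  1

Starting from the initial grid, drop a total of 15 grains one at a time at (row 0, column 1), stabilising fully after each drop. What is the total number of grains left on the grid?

34

0) 0  0  0  2  0
3  2  2  3  2
3  0  0  2  3
0  0  3  3  1
1) 0  1  0  2  0
3  2  2  3  2
3  0  0  2  3
0  0  3  3  1
2) 0  2  0  2  0
3  2  2  3  2
3  0  0  2  3
0  0  3  3  1
3) 0  3  0  2  0
3  2  2  3  2
3  0  0  2  3
0  0  3  3  1
4) 1  0  1  2  0
3  3  2  3  2
3  0  0  2  3
0  0  3  3  1
5) 1  1  1  2  0
3  3  2  3  2
3  0  0  2  3
0  0  3  3  1
6) 1  2  1  2  0
3  3  2  3  2
3  0  0  2  3
0  0  3  3  1
7) 1  3  1  2  0
3  3  2  3  2
3  0  0  2  3
0  0  3  3  1
8) 3  1  2  2  0
1  1  3  3  2
0  2  0  2  3
1  0  3  3  1
9) 3  2  2  2  0
1  1  3  3  2
0  2  0  2  3
1  0  3  3  1
10) 3  3  2  2  0
1  1  3  3  2
0  2  0  2  3
1  0  3  3  1
11) 0  1  3  2  0
2  2  3  3  2
0  2  0  2  3
1  0  3  3  1
12) 0  2  3  2  0
2  2  3  3  2
0  2  0  2  3
1  0  3  3  1
13) 0  3  3  2  0
2  2  3  3  2
0  2  0  2  3
1  0  3  3  1
14) 1  2  2  0  1
3  0  2  1  3
0  3  1  3  3
1  0  3  3  1
15) 1  3  2  0  1
3  0  2  1  3
0  3  1  3  3
1  0  3  3  1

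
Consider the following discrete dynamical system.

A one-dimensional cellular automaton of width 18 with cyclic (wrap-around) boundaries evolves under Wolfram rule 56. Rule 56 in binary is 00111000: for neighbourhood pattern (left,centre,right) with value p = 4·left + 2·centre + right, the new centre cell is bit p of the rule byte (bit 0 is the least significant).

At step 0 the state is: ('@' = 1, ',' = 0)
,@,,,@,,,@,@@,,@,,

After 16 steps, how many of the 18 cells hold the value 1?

6

[0] ,@,,,@,,,@,@@,,@,,
[1] ,,@,,,@,,,@@,@,,@,
[2] ,,,@,,,@,,@,@,@,,@
[3] @,,,@,,,@,,@,@,@,,
[4] ,@,,,@,,,@,,@,@,@,
[5] ,,@,,,@,,,@,,@,@,@
[6] @,,@,,,@,,,@,,@,@,
[7] ,@,,@,,,@,,,@,,@,@
[8] @,@,,@,,,@,,,@,,@,
[9] ,@,@,,@,,,@,,,@,,@
[10] @,@,@,,@,,,@,,,@,,
[11] ,@,@,@,,@,,,@,,,@,
[12] ,,@,@,@,,@,,,@,,,@
[13] @,,@,@,@,,@,,,@,,,
[14] ,@,,@,@,@,,@,,,@,,
[15] ,,@,,@,@,@,,@,,,@,
[16] ,,,@,,@,@,@,,@,,,@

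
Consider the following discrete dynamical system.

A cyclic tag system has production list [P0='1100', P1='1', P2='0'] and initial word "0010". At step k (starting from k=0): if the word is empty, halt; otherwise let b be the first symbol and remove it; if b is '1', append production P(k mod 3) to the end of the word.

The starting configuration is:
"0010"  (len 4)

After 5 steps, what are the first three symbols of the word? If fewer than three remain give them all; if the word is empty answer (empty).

(empty)

t=0: "0010"  (len 4)
t=1: "010"  (len 3)
t=2: "10"  (len 2)
t=3: "00"  (len 2)
t=4: "0"  (len 1)
t=5: (halted — word empty)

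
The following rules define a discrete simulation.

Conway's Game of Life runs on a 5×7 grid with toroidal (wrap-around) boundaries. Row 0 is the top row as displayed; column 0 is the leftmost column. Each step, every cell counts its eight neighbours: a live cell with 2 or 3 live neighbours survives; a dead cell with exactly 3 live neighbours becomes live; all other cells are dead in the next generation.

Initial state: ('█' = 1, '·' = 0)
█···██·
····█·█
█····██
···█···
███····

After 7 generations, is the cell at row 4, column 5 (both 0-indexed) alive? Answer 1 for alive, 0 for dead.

1

gen 0: █···██·
····█·█
█····██
···█···
███····
gen 1: █··███·
····█··
█···███
··█····
█████·█
gen 2: █······
█······
···████
··█····
█·····█
gen 3: ██·····
█···██·
···████
█··██··
██····█
gen 4: ·····█·
██·█···
█······
·███···
··█···█
gen 5: ███···█
██····█
█··█···
████···
·███···
gen 6: ···█··█
·······
···█···
█···█··
······█
gen 7: ·······
·······
·······
·······
█····██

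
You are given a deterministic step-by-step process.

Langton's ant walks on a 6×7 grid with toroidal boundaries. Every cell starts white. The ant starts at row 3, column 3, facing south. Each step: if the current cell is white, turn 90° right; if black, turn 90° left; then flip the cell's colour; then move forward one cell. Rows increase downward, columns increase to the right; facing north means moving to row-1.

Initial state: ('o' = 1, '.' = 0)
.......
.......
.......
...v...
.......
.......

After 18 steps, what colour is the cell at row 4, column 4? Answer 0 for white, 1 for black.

k=0  .......
.......
.......
...v...
.......
.......
k=1  .......
.......
.......
..<o...
.......
.......
k=2  .......
.......
..^....
..oo...
.......
.......
k=3  .......
.......
..o>...
..oo...
.......
.......
k=4  .......
.......
..oo...
..ov...
.......
.......
k=5  .......
.......
..oo...
..o.>..
.......
.......
k=6  .......
.......
..oo...
..o.o..
....v..
.......
k=7  .......
.......
..oo...
..o.o..
...<o..
.......
k=8  .......
.......
..oo...
..o^o..
...oo..
.......
k=9  .......
.......
..oo...
..oo>..
...oo..
.......
k=10  .......
.......
..oo^..
..oo...
...oo..
.......
k=11  .......
.......
..ooo>.
..oo...
...oo..
.......
k=12  .......
.......
..oooo.
..oo.v.
...oo..
.......
k=13  .......
.......
..oooo.
..oo<o.
...oo..
.......
k=14  .......
.......
..oo^o.
..oooo.
...oo..
.......
k=15  .......
.......
..o<.o.
..oooo.
...oo..
.......
k=16  .......
.......
..o..o.
..ovoo.
...oo..
.......
k=17  .......
.......
..o..o.
..o.>o.
...oo..
.......
k=18  .......
.......
..o.^o.
..o..o.
...oo..
.......

1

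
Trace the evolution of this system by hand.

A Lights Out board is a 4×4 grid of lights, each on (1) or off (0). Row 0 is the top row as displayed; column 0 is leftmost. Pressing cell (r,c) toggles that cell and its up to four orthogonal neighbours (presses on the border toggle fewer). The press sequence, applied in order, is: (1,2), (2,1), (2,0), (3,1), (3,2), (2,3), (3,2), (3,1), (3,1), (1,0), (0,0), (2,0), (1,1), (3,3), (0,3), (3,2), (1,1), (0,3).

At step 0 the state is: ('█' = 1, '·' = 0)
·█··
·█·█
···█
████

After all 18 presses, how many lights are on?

[0] ·█··
·█·█
···█
████
[1] ·██·
··█·
··██
████
[2] ·██·
·██·
██·█
█·██
[3] ·██·
███·
···█
··██
[4] ·██·
███·
·█·█
██·█
[5] ·██·
███·
·███
█·█·
[6] ·██·
████
·█··
█·██
[7] ·██·
████
·██·
██··
[8] ·██·
████
··█·
··█·
[9] ·██·
████
·██·
██··
[10] ███·
··██
███·
██··
[11] ··█·
█·██
███·
██··
[12] ··█·
··██
··█·
·█··
[13] ·██·
██·█
·██·
·█··
[14] ·██·
██·█
·███
·███
[15] ·█·█
██··
·███
·███
[16] ·█·█
██··
·█·█
····
[17] ···█
··█·
···█
····
[18] ··█·
··██
···█
····

4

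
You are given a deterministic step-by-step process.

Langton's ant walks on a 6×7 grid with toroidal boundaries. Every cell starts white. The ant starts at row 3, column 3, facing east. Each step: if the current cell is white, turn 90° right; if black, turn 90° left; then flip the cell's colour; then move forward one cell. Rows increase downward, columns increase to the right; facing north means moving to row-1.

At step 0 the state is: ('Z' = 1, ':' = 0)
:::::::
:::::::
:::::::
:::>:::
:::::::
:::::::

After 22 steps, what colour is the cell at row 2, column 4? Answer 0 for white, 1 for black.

1

t=0: :::::::
:::::::
:::::::
:::>:::
:::::::
:::::::
t=1: :::::::
:::::::
:::::::
:::Z:::
:::v:::
:::::::
t=2: :::::::
:::::::
:::::::
:::Z:::
::<Z:::
:::::::
t=3: :::::::
:::::::
:::::::
::^Z:::
::ZZ:::
:::::::
t=4: :::::::
:::::::
:::::::
::Z>:::
::ZZ:::
:::::::
t=5: :::::::
:::::::
:::^:::
::Z::::
::ZZ:::
:::::::
t=6: :::::::
:::::::
:::Z>::
::Z::::
::ZZ:::
:::::::
t=7: :::::::
:::::::
:::ZZ::
::Z:v::
::ZZ:::
:::::::
t=8: :::::::
:::::::
:::ZZ::
::Z<Z::
::ZZ:::
:::::::
t=9: :::::::
:::::::
:::^Z::
::ZZZ::
::ZZ:::
:::::::
t=10: :::::::
:::::::
::<:Z::
::ZZZ::
::ZZ:::
:::::::
t=11: :::::::
::^::::
::Z:Z::
::ZZZ::
::ZZ:::
:::::::
t=12: :::::::
::Z>:::
::Z:Z::
::ZZZ::
::ZZ:::
:::::::
t=13: :::::::
::ZZ:::
::ZvZ::
::ZZZ::
::ZZ:::
:::::::
t=14: :::::::
::ZZ:::
::<ZZ::
::ZZZ::
::ZZ:::
:::::::
t=15: :::::::
::ZZ:::
:::ZZ::
::vZZ::
::ZZ:::
:::::::
t=16: :::::::
::ZZ:::
:::ZZ::
:::>Z::
::ZZ:::
:::::::
t=17: :::::::
::ZZ:::
:::^Z::
::::Z::
::ZZ:::
:::::::
t=18: :::::::
::ZZ:::
::<:Z::
::::Z::
::ZZ:::
:::::::
t=19: :::::::
::^Z:::
::Z:Z::
::::Z::
::ZZ:::
:::::::
t=20: :::::::
:<:Z:::
::Z:Z::
::::Z::
::ZZ:::
:::::::
t=21: :^:::::
:Z:Z:::
::Z:Z::
::::Z::
::ZZ:::
:::::::
t=22: :Z>::::
:Z:Z:::
::Z:Z::
::::Z::
::ZZ:::
:::::::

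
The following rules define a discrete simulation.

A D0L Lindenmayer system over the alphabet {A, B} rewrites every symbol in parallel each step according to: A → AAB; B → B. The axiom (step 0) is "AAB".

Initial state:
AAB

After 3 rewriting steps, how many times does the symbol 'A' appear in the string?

16

step 0: AAB
step 1: AABAABB
step 2: AABAABBAABAABBB
step 3: AABAABBAABAABBBAABAABBAABAABBBB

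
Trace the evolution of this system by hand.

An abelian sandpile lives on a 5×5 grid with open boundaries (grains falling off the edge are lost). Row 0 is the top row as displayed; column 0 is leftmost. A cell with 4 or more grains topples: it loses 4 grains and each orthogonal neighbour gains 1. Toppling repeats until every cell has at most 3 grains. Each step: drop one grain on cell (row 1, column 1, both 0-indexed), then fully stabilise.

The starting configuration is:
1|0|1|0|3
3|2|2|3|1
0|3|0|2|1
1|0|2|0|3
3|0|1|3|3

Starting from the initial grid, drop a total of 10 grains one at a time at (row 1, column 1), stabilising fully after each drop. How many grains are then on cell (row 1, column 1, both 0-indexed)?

3

step 0: 1|0|1|0|3
3|2|2|3|1
0|3|0|2|1
1|0|2|0|3
3|0|1|3|3
step 1: 1|0|1|0|3
3|3|2|3|1
0|3|0|2|1
1|0|2|0|3
3|0|1|3|3
step 2: 2|1|1|0|3
0|2|3|3|1
2|0|1|2|1
1|1|2|0|3
3|0|1|3|3
step 3: 2|1|1|0|3
0|3|3|3|1
2|0|1|2|1
1|1|2|0|3
3|0|1|3|3
step 4: 2|2|2|1|3
1|1|1|0|2
2|1|2|3|1
1|1|2|0|3
3|0|1|3|3
step 5: 2|2|2|1|3
1|2|1|0|2
2|1|2|3|1
1|1|2|0|3
3|0|1|3|3
step 6: 2|2|2|1|3
1|3|1|0|2
2|1|2|3|1
1|1|2|0|3
3|0|1|3|3
step 7: 2|3|2|1|3
2|0|2|0|2
2|2|2|3|1
1|1|2|0|3
3|0|1|3|3
step 8: 2|3|2|1|3
2|1|2|0|2
2|2|2|3|1
1|1|2|0|3
3|0|1|3|3
step 9: 2|3|2|1|3
2|2|2|0|2
2|2|2|3|1
1|1|2|0|3
3|0|1|3|3
step 10: 2|3|2|1|3
2|3|2|0|2
2|2|2|3|1
1|1|2|0|3
3|0|1|3|3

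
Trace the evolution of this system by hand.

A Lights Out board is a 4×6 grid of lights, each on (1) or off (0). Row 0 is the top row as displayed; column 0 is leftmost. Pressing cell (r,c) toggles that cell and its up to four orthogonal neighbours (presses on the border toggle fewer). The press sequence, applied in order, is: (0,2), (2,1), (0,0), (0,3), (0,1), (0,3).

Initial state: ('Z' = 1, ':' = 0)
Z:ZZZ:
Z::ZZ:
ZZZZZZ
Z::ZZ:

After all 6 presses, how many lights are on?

14

gen 0: Z:ZZZ:
Z::ZZ:
ZZZZZZ
Z::ZZ:
gen 1: ZZ::Z:
Z:ZZZ:
ZZZZZZ
Z::ZZ:
gen 2: ZZ::Z:
ZZZZZ:
:::ZZZ
ZZ:ZZ:
gen 3: ::::Z:
:ZZZZ:
:::ZZZ
ZZ:ZZ:
gen 4: ::ZZ::
:ZZ:Z:
:::ZZZ
ZZ:ZZ:
gen 5: ZZ:Z::
::Z:Z:
:::ZZZ
ZZ:ZZ:
gen 6: ZZZ:Z:
::ZZZ:
:::ZZZ
ZZ:ZZ:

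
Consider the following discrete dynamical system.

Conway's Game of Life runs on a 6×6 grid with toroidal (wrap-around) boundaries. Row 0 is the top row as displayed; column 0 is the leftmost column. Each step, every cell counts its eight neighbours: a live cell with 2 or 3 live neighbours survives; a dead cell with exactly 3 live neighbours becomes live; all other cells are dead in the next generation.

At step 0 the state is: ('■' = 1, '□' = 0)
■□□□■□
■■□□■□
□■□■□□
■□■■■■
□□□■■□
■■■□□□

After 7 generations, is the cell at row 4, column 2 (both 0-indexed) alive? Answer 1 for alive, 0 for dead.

1

[0] ■□□□■□
■■□□■□
□■□■□□
■□■■■■
□□□■■□
■■■□□□
[1] □□■■□□
■■■■■□
□□□□□□
■■□□□■
□□□□□□
■■■□■□
[2] □□□□□□
□■□□■□
□□□■■□
■□□□□□
□□■□□□
□■■□□□
[3] □■■□□□
□□□■■□
□□□■■■
□□□■□□
□□■□□□
□■■□□□
[4] □■□□□□
□□□□□■
□□■□□■
□□■■□□
□■■■□□
□□□■□□
[5] □□□□□□
■□□□□□
□□■■■□
□□□□■□
□■□□■□
□■□■□□
[6] □□□□□□
□□□■□□
□□□■■■
□□■□■■
□□■■■□
□□■□□□
[7] □□□□□□
□□□■□□
□□■□□■
□□■□□□
□■■□■■
□□■□□□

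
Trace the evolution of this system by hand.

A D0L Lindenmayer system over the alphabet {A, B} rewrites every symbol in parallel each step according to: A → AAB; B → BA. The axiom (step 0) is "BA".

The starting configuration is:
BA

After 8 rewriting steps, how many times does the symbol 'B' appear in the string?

1597

gen 0: BA
gen 1: BAAAB
gen 2: BAAABAABAABBA
gen 3: BAAABAABAABBAAABAABBAAABAABBABAAAB
gen 4: BAAABAABAABBAAABAABBAAABAABBABAAABAABAABBAAABAABBABAAABAABAABBAAABAABBABAAABBAAABAABAABBA
gen 5: BAAABAABAABBAAABAABBAAABAABBABAAABAABAABBAAABAABBABAAABAAB…BAABBABAAABBAAABAABAABBABAAABAABAABBAAABAABBAAABAABBABAAAB  (len 233)
gen 6: BAAABAABAABBAAABAABBAAABAABBABAAABAABAABBAAABAABBABAAABAAB…AABAABAABBAAABAABBABAAABAABAABBAAABAABBABAAABBAAABAABAABBA  (len 610)
gen 7: BAAABAABAABBAAABAABBAAABAABBABAAABAABAABBAAABAABBABAAABAAB…BAABBABAAABBAAABAABAABBABAAABAABAABBAAABAABBAAABAABBABAAAB  (len 1597)
gen 8: BAAABAABAABBAAABAABBAAABAABBABAAABAABAABBAAABAABBABAAABAAB…AABAABAABBAAABAABBABAAABAABAABBAAABAABBABAAABBAAABAABAABBA  (len 4181)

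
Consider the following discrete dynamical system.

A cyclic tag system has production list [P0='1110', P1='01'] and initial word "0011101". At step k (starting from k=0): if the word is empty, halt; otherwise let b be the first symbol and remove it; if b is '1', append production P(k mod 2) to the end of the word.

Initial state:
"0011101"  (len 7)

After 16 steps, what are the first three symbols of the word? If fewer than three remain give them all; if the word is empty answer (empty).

step 0: "0011101"  (len 7)
step 1: "011101"  (len 6)
step 2: "11101"  (len 5)
step 3: "11011110"  (len 8)
step 4: "101111001"  (len 9)
step 5: "011110011110"  (len 12)
step 6: "11110011110"  (len 11)
step 7: "11100111101110"  (len 14)
step 8: "110011110111001"  (len 15)
step 9: "100111101110011110"  (len 18)
step 10: "0011110111001111001"  (len 19)
step 11: "011110111001111001"  (len 18)
step 12: "11110111001111001"  (len 17)
step 13: "11101110011110011110"  (len 20)
step 14: "110111001111001111001"  (len 21)
step 15: "101110011110011110011110"  (len 24)
step 16: "0111001111001111001111001"  (len 25)

011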